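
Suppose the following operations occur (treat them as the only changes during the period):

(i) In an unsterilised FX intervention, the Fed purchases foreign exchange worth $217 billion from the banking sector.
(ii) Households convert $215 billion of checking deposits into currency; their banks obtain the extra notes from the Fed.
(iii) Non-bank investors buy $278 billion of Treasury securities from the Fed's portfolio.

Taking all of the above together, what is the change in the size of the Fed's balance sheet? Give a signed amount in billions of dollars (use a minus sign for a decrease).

Fed balance sheet:
  Assets:      Securities −$278B, Foreign assets +$217B
  Liabilities: Bank reserves −$276B, Currency in circulation +$215B
Commercial banking system:
  Assets:      Reserves at CB −$276B, Foreign assets −$217B
  Liabilities: Checkable deposits −$493B
Change in total Fed assets = -$61 billion.

-$61 billion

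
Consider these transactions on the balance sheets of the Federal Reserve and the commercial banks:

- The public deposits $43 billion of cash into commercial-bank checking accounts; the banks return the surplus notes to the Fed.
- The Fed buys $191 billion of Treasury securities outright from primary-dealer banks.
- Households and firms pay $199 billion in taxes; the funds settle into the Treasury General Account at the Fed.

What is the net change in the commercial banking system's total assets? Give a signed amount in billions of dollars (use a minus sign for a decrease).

Fed balance sheet:
  Assets:      Securities +$191B
  Liabilities: Bank reserves +$35B, Currency in circulation −$43B, Government deposits +$199B
Commercial banking system:
  Assets:      Reserves at CB +$35B, Securities −$191B
  Liabilities: Checkable deposits −$156B
Change in total bank assets = -$156 billion.

-$156 billion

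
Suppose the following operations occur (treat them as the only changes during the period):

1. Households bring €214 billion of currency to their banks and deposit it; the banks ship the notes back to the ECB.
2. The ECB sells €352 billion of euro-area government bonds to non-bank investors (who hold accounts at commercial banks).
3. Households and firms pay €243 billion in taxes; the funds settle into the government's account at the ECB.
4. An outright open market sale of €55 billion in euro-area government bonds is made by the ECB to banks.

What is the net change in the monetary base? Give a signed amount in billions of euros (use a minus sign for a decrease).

ECB balance sheet:
  Assets:      Securities −€407B
  Liabilities: Bank reserves −€436B, Currency in circulation −€214B, Government deposits +€243B
Monetary base = currency + reserves: −€214B + (−€436B) = -€650 billion.

-€650 billion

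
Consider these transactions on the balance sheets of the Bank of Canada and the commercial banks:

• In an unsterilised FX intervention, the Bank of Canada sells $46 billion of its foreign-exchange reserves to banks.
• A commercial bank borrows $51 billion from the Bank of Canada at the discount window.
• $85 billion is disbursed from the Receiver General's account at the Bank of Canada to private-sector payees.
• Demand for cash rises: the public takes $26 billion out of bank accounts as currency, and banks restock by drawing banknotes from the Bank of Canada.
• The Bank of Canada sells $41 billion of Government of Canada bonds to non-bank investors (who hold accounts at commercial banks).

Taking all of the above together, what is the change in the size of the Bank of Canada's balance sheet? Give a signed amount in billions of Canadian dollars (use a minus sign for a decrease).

FX sale $46 billion: a Bank of Canada asset is shed → −$46B.
Discount-window loan $51 billion: a Bank of Canada asset is acquired → +$51B.
Government spending $85 billion: only the composition of liabilities changes → 0.
Currency withdrawal $26 billion: only the composition of liabilities changes → 0.
Asset sale (to non-banks) $41 billion: a Bank of Canada asset is shed → −$41B.
Net: −46 + 51 + 0 + 0 − 41 = -$36 billion.

-$36 billion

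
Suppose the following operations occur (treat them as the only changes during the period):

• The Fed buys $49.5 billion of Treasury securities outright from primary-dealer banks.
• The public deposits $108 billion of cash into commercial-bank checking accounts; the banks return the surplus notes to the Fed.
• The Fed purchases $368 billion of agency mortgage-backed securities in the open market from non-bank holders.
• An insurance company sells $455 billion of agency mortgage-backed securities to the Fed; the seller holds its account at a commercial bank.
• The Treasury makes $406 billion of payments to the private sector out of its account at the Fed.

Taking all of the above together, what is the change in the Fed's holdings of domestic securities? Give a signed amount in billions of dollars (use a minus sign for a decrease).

OMO purchase (from banks) $49.5 billion: securities added to the Fed's portfolio → +$49.5B.
Currency deposit $108 billion: the Fed's securities portfolio is untouched → 0.
Asset purchase (from non-banks) $368 billion: securities added to the Fed's portfolio → +$368B.
Asset purchase (from non-banks) $455 billion: securities added to the Fed's portfolio → +$455B.
Government spending $406 billion: the Fed's securities portfolio is untouched → 0.
Net: 49.5 + 0 + 368 + 455 + 0 = +$872.5 billion.

+$872.5 billion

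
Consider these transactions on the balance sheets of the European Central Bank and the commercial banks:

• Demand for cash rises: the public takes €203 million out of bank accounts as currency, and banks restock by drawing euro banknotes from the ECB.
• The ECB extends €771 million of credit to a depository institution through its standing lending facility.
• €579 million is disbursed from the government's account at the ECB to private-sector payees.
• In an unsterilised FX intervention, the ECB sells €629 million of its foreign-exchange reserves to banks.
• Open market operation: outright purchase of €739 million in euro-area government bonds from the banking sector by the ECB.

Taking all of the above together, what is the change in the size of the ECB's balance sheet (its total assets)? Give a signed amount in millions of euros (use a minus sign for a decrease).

+€881 million

Currency withdrawal €203 million: only the composition of liabilities changes → 0.
Discount-window loan €771 million: an ECB asset is acquired → +€771M.
Government spending €579 million: only the composition of liabilities changes → 0.
FX sale €629 million: an ECB asset is shed → −€629M.
OMO purchase (from banks) €739 million: an ECB asset is acquired → +€739M.
Net: 0 + 771 + 0 − 629 + 739 = +€881 million.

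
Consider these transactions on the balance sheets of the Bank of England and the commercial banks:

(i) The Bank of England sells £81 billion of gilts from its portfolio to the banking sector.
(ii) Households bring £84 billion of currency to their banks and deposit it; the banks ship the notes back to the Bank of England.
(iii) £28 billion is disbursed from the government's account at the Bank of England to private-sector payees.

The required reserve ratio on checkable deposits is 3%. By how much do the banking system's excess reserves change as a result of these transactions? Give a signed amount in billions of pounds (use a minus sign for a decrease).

+£27.64 billion

OMO sale (to banks) £81 billion: reserves −£81B, deposits 0.
Currency deposit £84 billion: reserves +£84B, deposits +£84B.
Government spending £28 billion: reserves +£28B, deposits +£28B.
Totals: Δreserves = +£31B, Δdeposits = +£112B.
Δrequired reserves = 3% × +£112B = +£3.36B.
Δexcess reserves = Δreserves − Δrequired = +£31B − (+£3.36B) = +£27.64 billion.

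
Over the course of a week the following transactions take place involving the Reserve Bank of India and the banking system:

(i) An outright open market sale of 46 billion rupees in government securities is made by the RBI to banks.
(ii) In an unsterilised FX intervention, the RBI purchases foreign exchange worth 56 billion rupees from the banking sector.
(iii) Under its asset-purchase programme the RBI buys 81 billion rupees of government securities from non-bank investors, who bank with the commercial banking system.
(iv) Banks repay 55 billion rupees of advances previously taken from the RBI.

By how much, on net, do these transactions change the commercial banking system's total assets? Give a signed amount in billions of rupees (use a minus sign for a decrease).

+26 billion

OMO sale (to banks) 46 billion rupees: just an asset swap on bank balance sheets → 0.
FX purchase 56 billion rupees: just an asset swap on bank balance sheets → 0.
Asset purchase (from non-banks) 81 billion rupees: bank balance sheets expand → +81B.
Discount-window repayment 55 billion rupees: bank balance sheets shrink → −55B.
Net: 0 + 0 + 81 − 55 = +26 billion.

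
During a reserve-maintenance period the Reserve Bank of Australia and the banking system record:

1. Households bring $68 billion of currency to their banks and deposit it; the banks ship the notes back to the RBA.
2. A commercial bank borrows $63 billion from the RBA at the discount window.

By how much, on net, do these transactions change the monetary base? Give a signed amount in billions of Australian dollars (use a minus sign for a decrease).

Currency deposit $68 billion: just a shift between currency and reserves — both are base money → 0.
Discount-window loan $63 billion: RBA balance sheet expands → +$63B.
Net: 0 + 63 = +$63 billion.

+$63 billion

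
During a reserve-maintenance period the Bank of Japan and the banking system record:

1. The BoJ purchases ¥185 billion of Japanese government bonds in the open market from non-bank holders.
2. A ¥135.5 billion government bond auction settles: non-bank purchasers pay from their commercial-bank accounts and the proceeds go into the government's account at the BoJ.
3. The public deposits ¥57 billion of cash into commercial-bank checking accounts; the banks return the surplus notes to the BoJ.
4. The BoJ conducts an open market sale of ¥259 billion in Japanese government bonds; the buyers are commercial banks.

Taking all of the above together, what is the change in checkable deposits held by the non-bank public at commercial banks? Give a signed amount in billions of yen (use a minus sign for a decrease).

+¥106.5 billion

BoJ balance sheet:
  Assets:      Securities −¥74B
  Liabilities: Bank reserves −¥152.5B, Currency in circulation −¥57B, Government deposits +¥135.5B
Commercial banking system:
  Assets:      Reserves at CB −¥152.5B, Securities +¥259B
  Liabilities: Checkable deposits +¥106.5B
So the change in checkable deposits held by the non-bank public at commercial banks is +¥106.5 billion.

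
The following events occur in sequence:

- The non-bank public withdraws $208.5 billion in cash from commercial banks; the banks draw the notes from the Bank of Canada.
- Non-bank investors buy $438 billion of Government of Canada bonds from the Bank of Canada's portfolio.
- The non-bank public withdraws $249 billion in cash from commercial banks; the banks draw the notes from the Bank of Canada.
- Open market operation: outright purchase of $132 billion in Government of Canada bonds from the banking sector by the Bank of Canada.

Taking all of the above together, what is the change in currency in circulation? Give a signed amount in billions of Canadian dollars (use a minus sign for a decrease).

+$457.5 billion

Bank of Canada balance sheet:
  Assets:      Securities −$306B
  Liabilities: Bank reserves −$763.5B, Currency in circulation +$457.5B
So the change in currency in circulation is +$457.5 billion.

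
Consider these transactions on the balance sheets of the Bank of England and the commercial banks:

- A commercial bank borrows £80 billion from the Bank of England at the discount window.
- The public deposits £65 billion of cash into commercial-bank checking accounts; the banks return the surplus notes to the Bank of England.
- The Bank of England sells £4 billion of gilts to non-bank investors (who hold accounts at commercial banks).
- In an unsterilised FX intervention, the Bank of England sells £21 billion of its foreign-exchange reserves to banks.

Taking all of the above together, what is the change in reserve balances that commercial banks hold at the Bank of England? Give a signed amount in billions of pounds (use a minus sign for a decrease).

Discount-window loan £80 billion: the loan is credited to the bank's reserve account → +£80B.
Currency deposit £65 billion: returned notes are swapped for reserve credit → +£65B.
Asset sale (to non-banks) £4 billion: the non-bank buyers' banks settle from reserves → −£4B.
FX sale £21 billion: the buying banks pay out of their reserve balances → −£21B.
Net: 80 + 65 − 4 − 21 = +£120 billion.

+£120 billion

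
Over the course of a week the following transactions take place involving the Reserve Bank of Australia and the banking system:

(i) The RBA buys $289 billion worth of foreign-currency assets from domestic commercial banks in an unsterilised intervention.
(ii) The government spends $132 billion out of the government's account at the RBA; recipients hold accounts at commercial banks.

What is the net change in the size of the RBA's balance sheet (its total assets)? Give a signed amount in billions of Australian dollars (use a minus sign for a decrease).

RBA balance sheet:
  Assets:      Foreign assets +$289B
  Liabilities: Bank reserves +$421B, Government deposits −$132B
Change in total RBA assets = +$289 billion.

+$289 billion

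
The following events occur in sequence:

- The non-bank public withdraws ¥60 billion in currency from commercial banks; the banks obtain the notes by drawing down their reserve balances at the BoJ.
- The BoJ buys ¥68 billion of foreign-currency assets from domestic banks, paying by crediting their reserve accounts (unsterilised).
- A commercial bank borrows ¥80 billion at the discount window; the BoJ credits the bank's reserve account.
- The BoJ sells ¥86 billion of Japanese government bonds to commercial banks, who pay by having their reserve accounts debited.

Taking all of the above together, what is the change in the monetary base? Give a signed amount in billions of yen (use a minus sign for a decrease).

Currency withdrawal ¥60 billion: just a shift between currency and reserves — both are base money → 0.
FX purchase ¥68 billion: BoJ balance sheet expands → +¥68B.
Discount-window loan ¥80 billion: BoJ balance sheet expands → +¥80B.
OMO sale (to banks) ¥86 billion: BoJ balance sheet contracts → −¥86B.
Net: 0 + 68 + 80 − 86 = +¥62 billion.

+¥62 billion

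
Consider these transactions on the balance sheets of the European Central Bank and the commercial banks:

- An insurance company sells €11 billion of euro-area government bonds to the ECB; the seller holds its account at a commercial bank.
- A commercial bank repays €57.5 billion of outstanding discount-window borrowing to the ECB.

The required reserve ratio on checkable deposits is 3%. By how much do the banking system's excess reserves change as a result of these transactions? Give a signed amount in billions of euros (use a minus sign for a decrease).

Asset purchase (from non-banks) €11 billion: reserves +€11B, deposits +€11B.
Discount-window repayment €57.5 billion: reserves −€57.5B, deposits 0.
Totals: Δreserves = −€46.5B, Δdeposits = +€11B.
Δrequired reserves = 3% × +€11B = +€0.33B.
Δexcess reserves = Δreserves − Δrequired = −€46.5B − (+€0.33B) = -€46.83 billion.

-€46.83 billion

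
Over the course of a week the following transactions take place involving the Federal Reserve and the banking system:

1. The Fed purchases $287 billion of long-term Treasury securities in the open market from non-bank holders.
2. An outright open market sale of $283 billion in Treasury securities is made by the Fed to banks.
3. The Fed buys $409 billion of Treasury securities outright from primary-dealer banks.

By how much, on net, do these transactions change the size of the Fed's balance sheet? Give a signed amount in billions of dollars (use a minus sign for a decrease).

+$413 billion

Asset purchase (from non-banks) $287 billion: a Fed asset is acquired → +$287B.
OMO sale (to banks) $283 billion: a Fed asset is shed → −$283B.
OMO purchase (from banks) $409 billion: a Fed asset is acquired → +$409B.
Net: 287 − 283 + 409 = +$413 billion.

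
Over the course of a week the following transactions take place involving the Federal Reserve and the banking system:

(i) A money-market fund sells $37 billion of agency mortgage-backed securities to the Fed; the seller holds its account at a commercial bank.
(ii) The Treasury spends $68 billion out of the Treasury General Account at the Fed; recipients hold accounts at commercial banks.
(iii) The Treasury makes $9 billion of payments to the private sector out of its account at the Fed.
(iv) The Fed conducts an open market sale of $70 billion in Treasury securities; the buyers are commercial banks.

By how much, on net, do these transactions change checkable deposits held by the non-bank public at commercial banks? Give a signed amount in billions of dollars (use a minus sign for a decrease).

Fed balance sheet:
  Assets:      Securities −$33B
  Liabilities: Bank reserves +$44B, Government deposits −$77B
Commercial banking system:
  Assets:      Reserves at CB +$44B, Securities +$70B
  Liabilities: Checkable deposits +$114B
So the change in checkable deposits held by the non-bank public at commercial banks is +$114 billion.

+$114 billion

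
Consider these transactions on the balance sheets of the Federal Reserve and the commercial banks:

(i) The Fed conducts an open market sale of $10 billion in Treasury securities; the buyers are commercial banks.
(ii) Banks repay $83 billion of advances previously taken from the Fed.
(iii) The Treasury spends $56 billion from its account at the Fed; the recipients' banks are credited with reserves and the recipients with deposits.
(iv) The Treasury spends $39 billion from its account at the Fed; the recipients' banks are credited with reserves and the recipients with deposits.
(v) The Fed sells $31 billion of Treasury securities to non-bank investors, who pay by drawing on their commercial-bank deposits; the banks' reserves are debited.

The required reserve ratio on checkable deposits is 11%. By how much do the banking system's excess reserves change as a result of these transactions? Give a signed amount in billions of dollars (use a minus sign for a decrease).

-$36.04 billion

OMO sale (to banks) $10 billion: reserves −$10B, deposits 0.
Discount-window repayment $83 billion: reserves −$83B, deposits 0.
Government spending $56 billion: reserves +$56B, deposits +$56B.
Government spending $39 billion: reserves +$39B, deposits +$39B.
Asset sale (to non-banks) $31 billion: reserves −$31B, deposits −$31B.
Totals: Δreserves = −$29B, Δdeposits = +$64B.
Δrequired reserves = 11% × +$64B = +$7.04B.
Δexcess reserves = Δreserves − Δrequired = −$29B − (+$7.04B) = -$36.04 billion.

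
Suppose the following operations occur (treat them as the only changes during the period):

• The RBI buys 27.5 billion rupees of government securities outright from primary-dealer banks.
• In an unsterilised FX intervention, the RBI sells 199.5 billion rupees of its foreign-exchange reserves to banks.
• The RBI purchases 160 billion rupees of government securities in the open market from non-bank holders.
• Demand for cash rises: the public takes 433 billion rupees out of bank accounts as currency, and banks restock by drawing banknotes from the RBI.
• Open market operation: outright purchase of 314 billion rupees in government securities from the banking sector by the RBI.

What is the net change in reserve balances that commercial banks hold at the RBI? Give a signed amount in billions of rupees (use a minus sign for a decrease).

-131 billion

RBI balance sheet:
  Assets:      Securities +501.5B, Foreign assets −199.5B
  Liabilities: Bank reserves −131B, Currency in circulation +433B
Commercial banking system:
  Assets:      Reserves at CB −131B, Securities −341.5B, Foreign assets +199.5B
  Liabilities: Checkable deposits −273B
So the change in reserve balances that commercial banks hold at the RBI is -131 billion.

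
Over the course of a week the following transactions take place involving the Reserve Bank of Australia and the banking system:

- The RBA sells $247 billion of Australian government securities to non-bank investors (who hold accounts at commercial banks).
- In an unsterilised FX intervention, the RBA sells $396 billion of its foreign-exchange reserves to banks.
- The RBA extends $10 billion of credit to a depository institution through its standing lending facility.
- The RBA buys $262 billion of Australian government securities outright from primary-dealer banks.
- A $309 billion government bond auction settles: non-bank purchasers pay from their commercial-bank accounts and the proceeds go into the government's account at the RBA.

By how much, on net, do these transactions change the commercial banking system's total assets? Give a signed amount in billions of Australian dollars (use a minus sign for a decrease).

-$546 billion

RBA balance sheet:
  Assets:      Securities +$15B, Loans to banks +$10B, Foreign assets −$396B
  Liabilities: Bank reserves −$680B, Government deposits +$309B
Commercial banking system:
  Assets:      Reserves at CB −$680B, Securities −$262B, Foreign assets +$396B
  Liabilities: Checkable deposits −$556B, Borrowings from CB +$10B
Change in total bank assets = -$546 billion.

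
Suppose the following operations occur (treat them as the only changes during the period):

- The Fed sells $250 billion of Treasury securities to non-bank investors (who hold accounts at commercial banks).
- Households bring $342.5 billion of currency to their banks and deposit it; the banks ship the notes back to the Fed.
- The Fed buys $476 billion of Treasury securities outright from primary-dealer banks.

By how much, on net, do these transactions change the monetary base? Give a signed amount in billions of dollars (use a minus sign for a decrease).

Asset sale (to non-banks) $250 billion: Fed balance sheet contracts → −$250B.
Currency deposit $342.5 billion: just a shift between currency and reserves — both are base money → 0.
OMO purchase (from banks) $476 billion: Fed balance sheet expands → +$476B.
Net: −250 + 0 + 476 = +$226 billion.

+$226 billion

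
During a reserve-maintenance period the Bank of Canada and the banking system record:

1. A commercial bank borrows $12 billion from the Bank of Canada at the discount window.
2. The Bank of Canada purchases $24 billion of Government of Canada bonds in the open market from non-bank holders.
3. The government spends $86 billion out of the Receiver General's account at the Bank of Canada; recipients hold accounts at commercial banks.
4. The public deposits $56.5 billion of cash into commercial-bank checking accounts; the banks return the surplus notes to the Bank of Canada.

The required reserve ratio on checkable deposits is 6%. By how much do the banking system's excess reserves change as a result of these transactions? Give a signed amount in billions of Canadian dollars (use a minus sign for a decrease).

Discount-window loan $12 billion: reserves +$12B, deposits 0.
Asset purchase (from non-banks) $24 billion: reserves +$24B, deposits +$24B.
Government spending $86 billion: reserves +$86B, deposits +$86B.
Currency deposit $56.5 billion: reserves +$56.5B, deposits +$56.5B.
Totals: Δreserves = +$178.5B, Δdeposits = +$166.5B.
Δrequired reserves = 6% × +$166.5B = +$9.99B.
Δexcess reserves = Δreserves − Δrequired = +$178.5B − (+$9.99B) = +$168.51 billion.

+$168.51 billion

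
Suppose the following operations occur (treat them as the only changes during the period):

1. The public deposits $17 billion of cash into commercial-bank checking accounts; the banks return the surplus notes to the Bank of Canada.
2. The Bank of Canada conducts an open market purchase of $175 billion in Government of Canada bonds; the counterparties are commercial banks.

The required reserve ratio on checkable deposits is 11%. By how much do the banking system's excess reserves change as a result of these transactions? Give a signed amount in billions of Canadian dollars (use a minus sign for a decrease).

+$190.13 billion

Currency deposit $17 billion: reserves +$17B, deposits +$17B.
OMO purchase (from banks) $175 billion: reserves +$175B, deposits 0.
Totals: Δreserves = +$192B, Δdeposits = +$17B.
Δrequired reserves = 11% × +$17B = +$1.87B.
Δexcess reserves = Δreserves − Δrequired = +$192B − (+$1.87B) = +$190.13 billion.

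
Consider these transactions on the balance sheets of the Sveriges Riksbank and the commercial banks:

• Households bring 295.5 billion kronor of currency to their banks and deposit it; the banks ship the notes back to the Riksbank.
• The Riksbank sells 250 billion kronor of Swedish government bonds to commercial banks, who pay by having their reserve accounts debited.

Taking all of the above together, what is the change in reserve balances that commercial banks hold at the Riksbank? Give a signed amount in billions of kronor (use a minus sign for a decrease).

+45.5 billion

Currency deposit 295.5 billion kronor: returned notes are swapped for reserve credit → +295.5B.
OMO sale (to banks) 250 billion kronor: the buying banks pay out of their reserve balances → −250B.
Net: 295.5 − 250 = +45.5 billion.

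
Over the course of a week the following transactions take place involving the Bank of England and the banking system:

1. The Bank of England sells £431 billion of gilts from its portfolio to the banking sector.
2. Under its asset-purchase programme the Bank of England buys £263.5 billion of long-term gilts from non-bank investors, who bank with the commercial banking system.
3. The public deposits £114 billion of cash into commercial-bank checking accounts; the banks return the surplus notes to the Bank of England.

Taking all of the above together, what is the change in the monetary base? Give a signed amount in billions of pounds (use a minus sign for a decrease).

Bank of England balance sheet:
  Assets:      Securities −£167.5B
  Liabilities: Bank reserves −£53.5B, Currency in circulation −£114B
Commercial banking system:
  Assets:      Reserves at CB −£53.5B, Securities +£431B
  Liabilities: Checkable deposits +£377.5B
Monetary base = currency + reserves: −£114B + (−£53.5B) = -£167.5 billion.

-£167.5 billion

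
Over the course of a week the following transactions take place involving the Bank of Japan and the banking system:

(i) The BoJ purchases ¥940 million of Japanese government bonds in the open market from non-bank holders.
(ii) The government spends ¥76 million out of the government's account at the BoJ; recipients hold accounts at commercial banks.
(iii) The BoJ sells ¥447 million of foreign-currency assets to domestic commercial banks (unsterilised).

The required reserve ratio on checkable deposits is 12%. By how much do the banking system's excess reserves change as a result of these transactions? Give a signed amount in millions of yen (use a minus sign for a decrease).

Asset purchase (from non-banks) ¥940 million: reserves +¥940M, deposits +¥940M.
Government spending ¥76 million: reserves +¥76M, deposits +¥76M.
FX sale ¥447 million: reserves −¥447M, deposits 0.
Totals: Δreserves = +¥569M, Δdeposits = +¥1016M.
Δrequired reserves = 12% × +¥1016M = +¥121.92M.
Δexcess reserves = Δreserves − Δrequired = +¥569M − (+¥121.92M) = +¥447.08 million.

+¥447.08 million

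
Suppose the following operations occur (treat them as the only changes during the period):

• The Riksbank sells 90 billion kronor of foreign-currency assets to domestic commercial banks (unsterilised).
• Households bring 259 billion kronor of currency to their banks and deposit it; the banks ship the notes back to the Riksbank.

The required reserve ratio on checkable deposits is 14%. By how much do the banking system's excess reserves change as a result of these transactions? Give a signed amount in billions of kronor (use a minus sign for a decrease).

+132.74 billion

FX sale 90 billion kronor: reserves −90B, deposits 0.
Currency deposit 259 billion kronor: reserves +259B, deposits +259B.
Totals: Δreserves = +169B, Δdeposits = +259B.
Δrequired reserves = 14% × +259B = +36.26B.
Δexcess reserves = Δreserves − Δrequired = +169B − (+36.26B) = +132.74 billion.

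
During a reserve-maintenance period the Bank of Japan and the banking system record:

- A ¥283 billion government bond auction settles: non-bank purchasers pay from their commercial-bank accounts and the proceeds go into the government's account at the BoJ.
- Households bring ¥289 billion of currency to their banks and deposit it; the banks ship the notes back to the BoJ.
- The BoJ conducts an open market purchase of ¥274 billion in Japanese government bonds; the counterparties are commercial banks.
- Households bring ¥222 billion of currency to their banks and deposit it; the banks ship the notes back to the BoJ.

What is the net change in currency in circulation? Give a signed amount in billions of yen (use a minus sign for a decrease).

-¥511 billion

Government account inflow ¥283 billion: no currency enters or leaves circulation → 0.
Currency deposit ¥289 billion: notes return to the central bank → −¥289B.
OMO purchase (from banks) ¥274 billion: no currency enters or leaves circulation → 0.
Currency deposit ¥222 billion: notes return to the central bank → −¥222B.
Net: 0 − 289 + 0 − 222 = -¥511 billion.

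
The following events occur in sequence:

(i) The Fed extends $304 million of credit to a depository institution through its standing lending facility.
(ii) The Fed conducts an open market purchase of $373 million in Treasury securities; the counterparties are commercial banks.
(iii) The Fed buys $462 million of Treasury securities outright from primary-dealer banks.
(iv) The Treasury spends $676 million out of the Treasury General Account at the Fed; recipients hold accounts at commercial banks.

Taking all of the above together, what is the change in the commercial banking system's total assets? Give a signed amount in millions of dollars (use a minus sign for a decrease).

+$980 million

Fed balance sheet:
  Assets:      Securities +$835M, Loans to banks +$304M
  Liabilities: Bank reserves +$1815M, Government deposits −$676M
Commercial banking system:
  Assets:      Reserves at CB +$1815M, Securities −$835M
  Liabilities: Checkable deposits +$676M, Borrowings from CB +$304M
Change in total bank assets = +$980 million.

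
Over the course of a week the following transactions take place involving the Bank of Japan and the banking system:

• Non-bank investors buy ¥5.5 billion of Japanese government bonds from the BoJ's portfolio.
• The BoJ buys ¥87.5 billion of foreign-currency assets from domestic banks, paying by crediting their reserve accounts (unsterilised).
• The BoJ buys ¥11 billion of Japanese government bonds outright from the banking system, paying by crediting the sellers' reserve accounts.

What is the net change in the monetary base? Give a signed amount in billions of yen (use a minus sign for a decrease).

+¥93 billion

Asset sale (to non-banks) ¥5.5 billion: BoJ balance sheet contracts → −¥5.5B.
FX purchase ¥87.5 billion: BoJ balance sheet expands → +¥87.5B.
OMO purchase (from banks) ¥11 billion: BoJ balance sheet expands → +¥11B.
Net: −5.5 + 87.5 + 11 = +¥93 billion.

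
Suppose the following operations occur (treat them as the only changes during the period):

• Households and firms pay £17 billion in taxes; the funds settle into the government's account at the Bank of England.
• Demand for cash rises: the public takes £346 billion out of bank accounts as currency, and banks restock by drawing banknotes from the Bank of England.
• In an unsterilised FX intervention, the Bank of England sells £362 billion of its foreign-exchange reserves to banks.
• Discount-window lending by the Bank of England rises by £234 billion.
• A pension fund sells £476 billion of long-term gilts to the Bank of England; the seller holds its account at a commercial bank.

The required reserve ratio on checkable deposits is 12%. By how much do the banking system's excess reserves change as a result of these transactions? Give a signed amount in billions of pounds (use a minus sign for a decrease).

Government account inflow £17 billion: reserves −£17B, deposits −£17B.
Currency withdrawal £346 billion: reserves −£346B, deposits −£346B.
FX sale £362 billion: reserves −£362B, deposits 0.
Discount-window loan £234 billion: reserves +£234B, deposits 0.
Asset purchase (from non-banks) £476 billion: reserves +£476B, deposits +£476B.
Totals: Δreserves = −£15B, Δdeposits = +£113B.
Δrequired reserves = 12% × +£113B = +£13.56B.
Δexcess reserves = Δreserves − Δrequired = −£15B − (+£13.56B) = -£28.56 billion.

-£28.56 billion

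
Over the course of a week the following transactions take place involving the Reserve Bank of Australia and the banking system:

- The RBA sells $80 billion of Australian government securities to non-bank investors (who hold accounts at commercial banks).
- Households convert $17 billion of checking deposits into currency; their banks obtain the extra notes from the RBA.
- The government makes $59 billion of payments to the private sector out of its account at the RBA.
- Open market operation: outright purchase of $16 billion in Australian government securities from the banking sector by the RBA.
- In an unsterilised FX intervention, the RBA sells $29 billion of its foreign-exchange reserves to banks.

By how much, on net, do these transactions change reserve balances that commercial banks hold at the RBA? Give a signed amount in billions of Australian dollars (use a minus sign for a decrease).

-$51 billion

Asset sale (to non-banks) $80 billion: the non-bank buyers' banks settle from reserves → −$80B.
Currency withdrawal $17 billion: banks swap reserves for currency → −$17B.
Government spending $59 billion: government payments flow into bank reserve accounts → +$59B.
OMO purchase (from banks) $16 billion: the RBA pays by crediting reserve accounts → +$16B.
FX sale $29 billion: the buying banks pay out of their reserve balances → −$29B.
Net: −80 − 17 + 59 + 16 − 29 = -$51 billion.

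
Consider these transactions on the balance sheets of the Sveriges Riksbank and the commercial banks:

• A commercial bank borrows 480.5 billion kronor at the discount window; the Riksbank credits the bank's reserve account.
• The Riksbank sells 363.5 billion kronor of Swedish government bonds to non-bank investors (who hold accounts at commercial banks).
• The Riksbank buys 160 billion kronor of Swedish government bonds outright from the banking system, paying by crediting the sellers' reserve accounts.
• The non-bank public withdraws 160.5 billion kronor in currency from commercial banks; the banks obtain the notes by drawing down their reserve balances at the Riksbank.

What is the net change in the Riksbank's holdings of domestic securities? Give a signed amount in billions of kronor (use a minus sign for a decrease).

Riksbank balance sheet:
  Assets:      Securities −203.5B, Loans to banks +480.5B
  Liabilities: Bank reserves +116.5B, Currency in circulation +160.5B
Commercial banking system:
  Assets:      Reserves at CB +116.5B, Securities −160B
  Liabilities: Checkable deposits −524B, Borrowings from CB +480.5B
So the change in the Riksbank's holdings of domestic securities is -203.5 billion.

-203.5 billion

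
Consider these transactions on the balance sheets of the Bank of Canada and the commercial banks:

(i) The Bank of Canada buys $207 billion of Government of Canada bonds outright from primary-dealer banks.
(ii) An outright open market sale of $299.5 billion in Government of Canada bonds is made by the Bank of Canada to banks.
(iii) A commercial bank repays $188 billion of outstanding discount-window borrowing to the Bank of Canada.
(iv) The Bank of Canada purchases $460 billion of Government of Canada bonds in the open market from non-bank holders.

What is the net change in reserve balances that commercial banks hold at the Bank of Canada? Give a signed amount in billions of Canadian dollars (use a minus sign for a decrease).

+$179.5 billion

Bank of Canada balance sheet:
  Assets:      Securities +$367.5B, Loans to banks −$188B
  Liabilities: Bank reserves +$179.5B
So the change in reserve balances that commercial banks hold at the Bank of Canada is +$179.5 billion.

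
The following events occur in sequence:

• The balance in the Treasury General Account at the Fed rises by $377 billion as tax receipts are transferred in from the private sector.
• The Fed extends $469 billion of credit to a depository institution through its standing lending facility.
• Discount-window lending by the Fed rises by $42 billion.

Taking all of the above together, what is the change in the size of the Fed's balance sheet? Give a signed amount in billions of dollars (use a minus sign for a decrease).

+$511 billion

Government account inflow $377 billion: only the composition of liabilities changes → 0.
Discount-window loan $469 billion: a Fed asset is acquired → +$469B.
Discount-window loan $42 billion: a Fed asset is acquired → +$42B.
Net: 0 + 469 + 42 = +$511 billion.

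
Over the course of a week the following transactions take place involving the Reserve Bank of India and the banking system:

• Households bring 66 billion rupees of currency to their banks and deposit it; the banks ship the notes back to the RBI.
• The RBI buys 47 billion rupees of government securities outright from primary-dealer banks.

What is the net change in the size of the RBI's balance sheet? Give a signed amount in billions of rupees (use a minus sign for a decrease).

+47 billion

Currency deposit 66 billion rupees: only the composition of liabilities changes → 0.
OMO purchase (from banks) 47 billion rupees: an RBI asset is acquired → +47B.
Net: 0 + 47 = +47 billion.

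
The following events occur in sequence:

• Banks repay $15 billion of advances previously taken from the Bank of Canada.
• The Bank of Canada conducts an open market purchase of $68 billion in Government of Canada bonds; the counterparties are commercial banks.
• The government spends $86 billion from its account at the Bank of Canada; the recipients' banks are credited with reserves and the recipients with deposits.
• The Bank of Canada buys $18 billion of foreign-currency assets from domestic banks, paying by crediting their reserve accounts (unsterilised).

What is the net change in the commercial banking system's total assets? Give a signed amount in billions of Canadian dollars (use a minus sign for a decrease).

Bank of Canada balance sheet:
  Assets:      Securities +$68B, Loans to banks −$15B, Foreign assets +$18B
  Liabilities: Bank reserves +$157B, Government deposits −$86B
Commercial banking system:
  Assets:      Reserves at CB +$157B, Securities −$68B, Foreign assets −$18B
  Liabilities: Checkable deposits +$86B, Borrowings from CB −$15B
Change in total bank assets = +$71 billion.

+$71 billion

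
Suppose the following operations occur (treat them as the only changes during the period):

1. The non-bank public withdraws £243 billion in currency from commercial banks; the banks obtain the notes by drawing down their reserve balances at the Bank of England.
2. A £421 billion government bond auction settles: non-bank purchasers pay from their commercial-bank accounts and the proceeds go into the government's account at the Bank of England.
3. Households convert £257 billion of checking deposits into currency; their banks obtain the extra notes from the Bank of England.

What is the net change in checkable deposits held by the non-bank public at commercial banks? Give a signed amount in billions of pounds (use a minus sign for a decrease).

-£921 billion

Bank of England balance sheet:
  Assets:      no change
  Liabilities: Bank reserves −£921B, Currency in circulation +£500B, Government deposits +£421B
Commercial banking system:
  Assets:      Reserves at CB −£921B
  Liabilities: Checkable deposits −£921B
So the change in checkable deposits held by the non-bank public at commercial banks is -£921 billion.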